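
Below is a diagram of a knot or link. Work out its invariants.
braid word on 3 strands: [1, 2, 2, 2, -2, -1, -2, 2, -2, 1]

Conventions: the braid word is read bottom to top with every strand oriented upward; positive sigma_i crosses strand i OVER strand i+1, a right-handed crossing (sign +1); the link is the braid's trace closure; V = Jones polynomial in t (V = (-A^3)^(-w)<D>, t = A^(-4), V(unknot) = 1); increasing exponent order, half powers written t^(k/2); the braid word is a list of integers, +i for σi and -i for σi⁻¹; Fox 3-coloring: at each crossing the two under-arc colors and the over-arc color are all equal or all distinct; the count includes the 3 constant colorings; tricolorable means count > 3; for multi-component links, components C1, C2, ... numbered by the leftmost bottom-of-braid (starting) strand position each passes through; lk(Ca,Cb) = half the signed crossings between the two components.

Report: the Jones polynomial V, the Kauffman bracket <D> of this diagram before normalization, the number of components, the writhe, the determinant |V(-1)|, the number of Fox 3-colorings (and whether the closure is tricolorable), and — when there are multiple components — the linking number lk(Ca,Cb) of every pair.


Jones polynomial: V(t) = t + t^3 - t^4
<D> = -A^-10 + A^-6 + A^2; writhe +2
components 1, writhe +2 (10 crossings)
3-colorings: 9 of 3^10, det 3 — tricolorable
note: free reduction leaves σ1 σ2 σ2 σ1⁻¹ σ2⁻¹ σ1 of the original 10 letters


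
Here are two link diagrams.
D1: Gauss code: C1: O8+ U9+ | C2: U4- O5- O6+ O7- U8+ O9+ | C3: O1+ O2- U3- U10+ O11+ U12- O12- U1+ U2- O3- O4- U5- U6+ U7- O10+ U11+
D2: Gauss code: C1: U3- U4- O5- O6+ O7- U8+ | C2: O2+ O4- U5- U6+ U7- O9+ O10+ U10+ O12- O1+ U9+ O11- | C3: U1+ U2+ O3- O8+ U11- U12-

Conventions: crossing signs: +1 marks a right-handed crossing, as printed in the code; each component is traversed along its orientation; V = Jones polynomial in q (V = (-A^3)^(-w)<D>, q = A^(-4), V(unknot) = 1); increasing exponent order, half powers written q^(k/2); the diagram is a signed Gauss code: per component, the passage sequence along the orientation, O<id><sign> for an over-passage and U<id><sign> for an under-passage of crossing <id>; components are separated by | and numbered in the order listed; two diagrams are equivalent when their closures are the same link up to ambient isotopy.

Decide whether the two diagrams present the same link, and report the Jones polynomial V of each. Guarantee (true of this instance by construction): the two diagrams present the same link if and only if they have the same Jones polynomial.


equivalent: no
D1 (bracket A^-8 + 2 + A^8; 12 crossings at w = 0): V = q^-2 + 2 + q^2
D2 (bracket 1 + A^4 + A^8 + A^12; 12 crossings at w = 0): V = q^-3 + q^-2 + q^-1 + 1
key observation: 2 classes among 2 diagrams; unequal V(q) rules out equality


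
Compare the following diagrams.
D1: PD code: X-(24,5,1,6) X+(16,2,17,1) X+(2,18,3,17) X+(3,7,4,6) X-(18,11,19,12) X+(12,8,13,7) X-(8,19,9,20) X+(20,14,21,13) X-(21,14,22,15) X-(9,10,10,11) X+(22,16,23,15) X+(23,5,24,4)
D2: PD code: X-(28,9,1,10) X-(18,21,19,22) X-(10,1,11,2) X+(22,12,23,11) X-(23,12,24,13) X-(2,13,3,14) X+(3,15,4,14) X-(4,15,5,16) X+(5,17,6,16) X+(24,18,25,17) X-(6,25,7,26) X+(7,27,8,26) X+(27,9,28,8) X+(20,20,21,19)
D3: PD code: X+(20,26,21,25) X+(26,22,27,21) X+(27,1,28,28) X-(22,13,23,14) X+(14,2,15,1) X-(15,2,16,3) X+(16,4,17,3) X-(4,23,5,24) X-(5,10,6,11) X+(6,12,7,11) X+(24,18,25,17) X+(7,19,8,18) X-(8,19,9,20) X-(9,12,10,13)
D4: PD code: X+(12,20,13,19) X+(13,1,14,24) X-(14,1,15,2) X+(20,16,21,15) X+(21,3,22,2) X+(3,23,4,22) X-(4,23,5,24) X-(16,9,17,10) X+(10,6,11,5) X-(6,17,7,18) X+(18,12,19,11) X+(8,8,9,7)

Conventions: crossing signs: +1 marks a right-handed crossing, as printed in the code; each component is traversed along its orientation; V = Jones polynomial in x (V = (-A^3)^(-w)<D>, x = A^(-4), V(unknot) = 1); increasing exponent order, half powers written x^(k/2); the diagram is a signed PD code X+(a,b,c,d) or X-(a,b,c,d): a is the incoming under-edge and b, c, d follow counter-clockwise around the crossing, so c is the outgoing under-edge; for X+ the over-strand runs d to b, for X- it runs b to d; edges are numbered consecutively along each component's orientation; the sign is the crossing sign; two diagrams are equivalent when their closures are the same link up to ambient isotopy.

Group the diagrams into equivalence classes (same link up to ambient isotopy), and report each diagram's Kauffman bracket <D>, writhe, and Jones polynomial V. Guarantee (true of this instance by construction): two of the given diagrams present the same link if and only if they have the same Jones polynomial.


grouping into links: {D1, D3, D4} | {D2}
V(D1) = x^-1 - 1 + 2x - 2x^2 + 2x^3 - 2x^4 + x^5  (w +2, c 12, <D> = A^-14 - 2A^-10 + 2A^-6 - 2A^-2 + 2A^2 - A^6 + A^10)
D2 (bracket 1; 14 crossings at w = 0): V = 1
D3 (bracket A^-14 - 2A^-10 + 2A^-6 - 2A^-2 + 2A^2 - A^6 + A^10; 14 crossings at w = +2): V = x^-1 - 1 + 2x - 2x^2 + 2x^3 - 2x^4 + x^5
V(D4) = x^-1 - 1 + 2x - 2x^2 + 2x^3 - 2x^4 + x^5  (w +4, c 12, <D> = A^-8 - 2A^-4 + 2 - 2A^4 + 2A^8 - A^12 + A^16)
why: comparing 4 Jones polynomials yields 2 groups


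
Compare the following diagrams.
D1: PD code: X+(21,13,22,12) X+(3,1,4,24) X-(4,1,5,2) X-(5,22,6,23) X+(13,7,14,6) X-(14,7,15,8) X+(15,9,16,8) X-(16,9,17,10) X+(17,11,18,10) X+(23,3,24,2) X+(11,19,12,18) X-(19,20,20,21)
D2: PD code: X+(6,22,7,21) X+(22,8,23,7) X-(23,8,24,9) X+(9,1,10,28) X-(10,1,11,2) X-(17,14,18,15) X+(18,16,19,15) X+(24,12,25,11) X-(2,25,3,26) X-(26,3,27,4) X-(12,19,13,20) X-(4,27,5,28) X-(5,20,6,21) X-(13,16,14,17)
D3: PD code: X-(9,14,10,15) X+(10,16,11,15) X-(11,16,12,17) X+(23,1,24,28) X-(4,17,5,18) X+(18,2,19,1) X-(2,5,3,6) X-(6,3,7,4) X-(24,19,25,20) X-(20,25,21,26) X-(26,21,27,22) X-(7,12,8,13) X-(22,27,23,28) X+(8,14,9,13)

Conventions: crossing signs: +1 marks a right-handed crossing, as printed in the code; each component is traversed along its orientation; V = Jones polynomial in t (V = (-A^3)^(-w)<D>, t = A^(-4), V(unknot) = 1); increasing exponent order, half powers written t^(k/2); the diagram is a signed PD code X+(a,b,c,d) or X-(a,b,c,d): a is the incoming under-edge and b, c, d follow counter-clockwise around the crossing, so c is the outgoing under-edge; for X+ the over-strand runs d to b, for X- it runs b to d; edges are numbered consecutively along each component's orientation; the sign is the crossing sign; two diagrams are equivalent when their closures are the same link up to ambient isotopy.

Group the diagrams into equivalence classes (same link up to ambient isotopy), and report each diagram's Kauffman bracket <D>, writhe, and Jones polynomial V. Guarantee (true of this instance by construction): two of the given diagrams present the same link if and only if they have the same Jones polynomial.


grouping into links: {D1} | {D2} | {D3}
V(D1) = t + t^3 - t^4  (w +2, c 12, <D> = -A^-10 + A^-6 + A^2)
V(D2) = -t^-4 + t^-3 + t^-1  [14 crossings, <D> = A^-8 + 1 - A^4, w = -4]
D3 (bracket A^-10 + 2A^-2 - 2A^2 + A^6 - 2A^10 + A^14; 14 crossings at w = -6): V = t^-8 - 2t^-7 + t^-6 - 2t^-5 + 2t^-4 + t^-2
why: 3 classes among 3 diagrams; unequal V(t) rules out equality


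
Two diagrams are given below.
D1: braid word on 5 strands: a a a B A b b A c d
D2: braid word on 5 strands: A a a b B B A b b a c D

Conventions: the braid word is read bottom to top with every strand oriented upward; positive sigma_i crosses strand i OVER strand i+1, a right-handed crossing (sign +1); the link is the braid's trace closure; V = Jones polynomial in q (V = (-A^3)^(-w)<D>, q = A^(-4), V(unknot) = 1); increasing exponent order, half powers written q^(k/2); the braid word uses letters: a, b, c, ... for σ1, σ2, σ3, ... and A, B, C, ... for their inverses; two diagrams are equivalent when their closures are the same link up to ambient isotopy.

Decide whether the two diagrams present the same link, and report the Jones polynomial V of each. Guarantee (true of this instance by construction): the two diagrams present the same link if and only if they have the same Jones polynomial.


equivalent: yes
D1 (bracket -A^-4 + 1 + A^8; 10 crossings at w = +4): V = q + q^3 - q^4
D2 (bracket -A^-10 + A^-6 + A^2; 12 crossings at w = +2): V = q + q^3 - q^4
key observation: one V(q) for all 2 diagrams — one class (guaranteed)


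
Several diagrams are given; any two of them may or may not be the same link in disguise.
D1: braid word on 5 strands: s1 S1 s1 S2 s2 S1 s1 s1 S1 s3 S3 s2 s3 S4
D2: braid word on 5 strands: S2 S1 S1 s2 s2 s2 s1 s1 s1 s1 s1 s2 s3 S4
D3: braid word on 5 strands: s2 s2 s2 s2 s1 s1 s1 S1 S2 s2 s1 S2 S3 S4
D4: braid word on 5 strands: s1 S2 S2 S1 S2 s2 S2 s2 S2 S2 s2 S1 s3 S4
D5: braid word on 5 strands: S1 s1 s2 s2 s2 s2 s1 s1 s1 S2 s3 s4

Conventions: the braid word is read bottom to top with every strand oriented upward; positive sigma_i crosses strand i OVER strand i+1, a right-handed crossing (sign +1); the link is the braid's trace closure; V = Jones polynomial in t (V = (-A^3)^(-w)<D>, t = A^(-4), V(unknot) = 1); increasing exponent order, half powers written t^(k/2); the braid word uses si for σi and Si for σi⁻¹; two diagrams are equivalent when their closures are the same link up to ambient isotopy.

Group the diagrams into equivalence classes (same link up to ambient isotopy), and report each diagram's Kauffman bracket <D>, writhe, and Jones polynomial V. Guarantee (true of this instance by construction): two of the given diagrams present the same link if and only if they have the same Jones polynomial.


grouping into links: {D1} | {D2, D3, D5} | {D4}
V(D1) = 1  (w +2, c 14, <D> = A^6)
D2 (bracket A^-14 - 2A^-10 + A^-6 - 2A^-2 + 2A^2 + A^10; 14 crossings at w = +6): V = t^2 + 2t^4 - 2t^5 + t^6 - 2t^7 + t^8
D3 (bracket A^-20 - 2A^-16 + A^-12 - 2A^-8 + 2A^-4 + A^4; 14 crossings at w = +4): V = t^2 + 2t^4 - 2t^5 + t^6 - 2t^7 + t^8
V(D4) = -t^-4 + t^-3 + t^-1  (w -4, c 14, <D> = A^-8 + 1 - A^4)
V(D5) = t^2 + 2t^4 - 2t^5 + t^6 - 2t^7 + t^8  (w +8, c 12, <D> = A^-8 - 2A^-4 + 1 - 2A^4 + 2A^8 + A^16)
why: V(t) takes 3 values over 5 diagrams, fixing the grouping


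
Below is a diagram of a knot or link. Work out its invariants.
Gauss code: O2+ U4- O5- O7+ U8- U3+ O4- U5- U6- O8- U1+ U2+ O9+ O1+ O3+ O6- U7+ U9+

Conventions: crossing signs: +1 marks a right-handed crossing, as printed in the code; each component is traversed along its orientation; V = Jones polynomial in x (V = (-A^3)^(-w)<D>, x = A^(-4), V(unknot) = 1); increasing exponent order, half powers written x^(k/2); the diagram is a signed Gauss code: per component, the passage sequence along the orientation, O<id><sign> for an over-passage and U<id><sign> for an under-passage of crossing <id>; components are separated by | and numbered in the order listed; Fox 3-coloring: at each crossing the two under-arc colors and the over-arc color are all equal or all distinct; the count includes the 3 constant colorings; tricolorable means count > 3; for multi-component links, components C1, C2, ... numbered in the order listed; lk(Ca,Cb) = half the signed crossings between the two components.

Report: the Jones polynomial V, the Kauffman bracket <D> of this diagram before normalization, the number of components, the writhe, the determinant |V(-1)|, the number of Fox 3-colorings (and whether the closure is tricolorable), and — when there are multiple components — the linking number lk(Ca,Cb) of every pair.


Jones polynomial: V(x) = -x^-3 + 2x^-2 - 2x^-1 + 3 - 2x + 2x^2 - x^3
<D> = A^-9 - 2A^-5 + 2A^-1 - 3A^3 + 2A^7 - 2A^11 + A^15; writhe +1
components 1, writhe +1 (9 crossings)
3-colorings: 3 of 3^9, det 13 — not tricolorable
note: V spans 6 powers of x: at least 6 crossings in any diagram


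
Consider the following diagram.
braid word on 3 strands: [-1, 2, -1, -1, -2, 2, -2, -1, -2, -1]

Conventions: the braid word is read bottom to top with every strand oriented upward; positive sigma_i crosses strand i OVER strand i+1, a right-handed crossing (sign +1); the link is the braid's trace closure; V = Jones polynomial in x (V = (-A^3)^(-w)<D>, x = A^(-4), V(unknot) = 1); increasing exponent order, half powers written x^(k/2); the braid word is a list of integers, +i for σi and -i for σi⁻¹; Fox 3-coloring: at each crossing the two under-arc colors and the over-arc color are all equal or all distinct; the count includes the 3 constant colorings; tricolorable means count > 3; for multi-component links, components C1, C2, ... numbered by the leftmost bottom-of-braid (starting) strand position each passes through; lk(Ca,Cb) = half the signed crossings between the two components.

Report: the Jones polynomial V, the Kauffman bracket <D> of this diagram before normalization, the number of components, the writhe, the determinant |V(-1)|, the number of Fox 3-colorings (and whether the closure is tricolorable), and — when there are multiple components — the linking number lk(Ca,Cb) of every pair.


Jones polynomial: V(x) = x^-8 - 2x^-7 + x^-6 - 2x^-5 + 2x^-4 + x^-2
<D> = A^-10 + 2A^-2 - 2A^2 + A^6 - 2A^10 + A^14; writhe -6
components 1, writhe -6 (10 crossings)
3-colorings: 27 of 3^10, det 9 — tricolorable
note: w = -6 (over 10 crossings) is diagram-only; (-A^3)^(6) removes it from V


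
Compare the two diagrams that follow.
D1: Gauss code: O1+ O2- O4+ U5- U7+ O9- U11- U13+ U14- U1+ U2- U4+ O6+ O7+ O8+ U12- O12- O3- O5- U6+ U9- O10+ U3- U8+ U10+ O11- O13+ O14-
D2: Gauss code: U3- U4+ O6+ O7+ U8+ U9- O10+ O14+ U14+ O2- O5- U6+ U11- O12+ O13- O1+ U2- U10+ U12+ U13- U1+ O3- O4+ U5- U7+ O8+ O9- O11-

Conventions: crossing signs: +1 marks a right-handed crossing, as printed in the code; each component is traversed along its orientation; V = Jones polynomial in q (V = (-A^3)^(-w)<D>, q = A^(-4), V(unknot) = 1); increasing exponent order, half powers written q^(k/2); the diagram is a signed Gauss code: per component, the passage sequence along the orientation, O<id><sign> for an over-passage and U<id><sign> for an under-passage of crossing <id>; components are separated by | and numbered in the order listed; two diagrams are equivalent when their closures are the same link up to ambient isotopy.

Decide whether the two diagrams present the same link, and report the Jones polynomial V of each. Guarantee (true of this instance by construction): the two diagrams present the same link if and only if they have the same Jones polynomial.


equivalent: yes
V(D1) = 1  (w 0, c 14, <D> = 1)
V(D2) = 1  [14 crossings, <D> = A^6, w = +2]
key observation: Reidemeister moves carry D1 (14 crossings) to D2 (14)


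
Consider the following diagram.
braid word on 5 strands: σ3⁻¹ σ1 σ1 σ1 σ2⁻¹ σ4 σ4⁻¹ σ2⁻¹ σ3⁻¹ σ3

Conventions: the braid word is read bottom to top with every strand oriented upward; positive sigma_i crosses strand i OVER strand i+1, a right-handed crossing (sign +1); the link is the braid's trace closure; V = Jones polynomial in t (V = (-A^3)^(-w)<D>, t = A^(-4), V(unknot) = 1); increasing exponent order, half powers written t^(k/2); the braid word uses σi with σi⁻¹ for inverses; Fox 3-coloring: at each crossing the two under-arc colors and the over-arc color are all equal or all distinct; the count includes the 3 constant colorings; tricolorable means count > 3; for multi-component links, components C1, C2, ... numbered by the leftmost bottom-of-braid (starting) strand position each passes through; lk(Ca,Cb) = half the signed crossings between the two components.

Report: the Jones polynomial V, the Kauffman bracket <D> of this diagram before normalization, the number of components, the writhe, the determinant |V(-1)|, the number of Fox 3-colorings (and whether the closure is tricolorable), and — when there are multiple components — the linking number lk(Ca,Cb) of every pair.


Jones polynomial: V(t) = t^-2 + t^-1 + 2 + t - t^4
<D> = -A^-16 + A^-4 + 2 + A^4 + A^8; writhe 0
components 3, writhe 0 (10 crossings)
linking number lk(C1,C2) = -1
lk(C1,C3): 0
lk(C2,C3) = 0
3-colorings: 27 of 3^10, det 0 — tricolorable
note: inverse pairs cancel, leaving σ3⁻¹ σ1 σ1 σ1 σ2⁻¹ σ2⁻¹


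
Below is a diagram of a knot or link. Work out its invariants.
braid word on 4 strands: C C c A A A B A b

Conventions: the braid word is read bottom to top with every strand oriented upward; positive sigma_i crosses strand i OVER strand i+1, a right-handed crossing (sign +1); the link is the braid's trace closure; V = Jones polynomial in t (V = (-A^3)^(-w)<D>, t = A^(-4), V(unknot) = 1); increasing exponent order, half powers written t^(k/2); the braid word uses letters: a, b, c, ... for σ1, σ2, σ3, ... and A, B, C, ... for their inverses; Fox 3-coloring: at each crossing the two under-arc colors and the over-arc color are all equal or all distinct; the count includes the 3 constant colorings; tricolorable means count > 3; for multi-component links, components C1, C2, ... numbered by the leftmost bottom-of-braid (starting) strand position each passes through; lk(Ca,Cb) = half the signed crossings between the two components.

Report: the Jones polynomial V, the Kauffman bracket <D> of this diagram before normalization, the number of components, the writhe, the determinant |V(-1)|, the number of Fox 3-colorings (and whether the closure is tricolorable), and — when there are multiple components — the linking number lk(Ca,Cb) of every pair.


V(t) = -t^-4 + t^-3 + t^-1
bracket: -A^-11 - A^-3 + A, w = -5
1 component, writhe -5, over 9 crossings
det 3, colorings 9 of 3^9 — tricolorable
observation: w = -5 shifts under R1 moves; the (-A^3)^(5) factor cancels that in V


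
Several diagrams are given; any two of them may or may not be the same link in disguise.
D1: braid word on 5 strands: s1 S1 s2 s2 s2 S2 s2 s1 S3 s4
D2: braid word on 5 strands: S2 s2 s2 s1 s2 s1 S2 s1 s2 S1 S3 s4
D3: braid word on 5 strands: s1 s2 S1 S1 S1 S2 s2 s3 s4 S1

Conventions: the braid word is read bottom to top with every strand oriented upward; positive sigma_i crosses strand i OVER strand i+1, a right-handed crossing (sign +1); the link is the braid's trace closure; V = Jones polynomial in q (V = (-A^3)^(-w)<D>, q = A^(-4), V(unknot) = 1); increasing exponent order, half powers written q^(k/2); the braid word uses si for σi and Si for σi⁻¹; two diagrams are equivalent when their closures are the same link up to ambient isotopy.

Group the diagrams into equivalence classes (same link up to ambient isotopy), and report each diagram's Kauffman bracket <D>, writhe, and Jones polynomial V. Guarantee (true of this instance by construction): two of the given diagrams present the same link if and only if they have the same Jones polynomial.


classes: {D1} | {D2} | {D3}
V(D1) = q + q^3 - q^4  [10 crossings, <D> = -A^-4 + 1 + A^8, w = +4]
D2 (bracket -A^-12 + A^-8 - A^-4 + 2 - A^4 + A^8; 12 crossings at w = +4): V = q - q^2 + 2q^3 - q^4 + q^5 - q^6
V(D3) = -q^-4 + q^-3 + q^-1  [10 crossings, <D> = A^4 + A^12 - A^16, w = 0]
note: V(q) takes 3 values over 3 diagrams, fixing the grouping


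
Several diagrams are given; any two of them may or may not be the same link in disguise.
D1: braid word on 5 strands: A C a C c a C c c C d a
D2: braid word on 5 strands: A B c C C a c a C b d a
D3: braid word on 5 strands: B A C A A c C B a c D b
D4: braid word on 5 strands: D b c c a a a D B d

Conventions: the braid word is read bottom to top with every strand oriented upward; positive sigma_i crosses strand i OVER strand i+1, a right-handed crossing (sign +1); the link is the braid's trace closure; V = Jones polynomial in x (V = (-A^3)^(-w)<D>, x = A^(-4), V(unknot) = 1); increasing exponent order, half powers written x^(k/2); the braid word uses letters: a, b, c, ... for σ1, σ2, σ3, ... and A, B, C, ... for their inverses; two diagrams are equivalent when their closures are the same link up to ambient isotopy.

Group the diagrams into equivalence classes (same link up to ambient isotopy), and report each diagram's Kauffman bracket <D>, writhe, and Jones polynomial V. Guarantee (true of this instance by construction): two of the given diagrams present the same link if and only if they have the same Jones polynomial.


classes: {D1, D2} | {D3} | {D4}
V(D1) = 1 + x + x^2 + x^3  [12 crossings, <D> = A^-6 + A^-2 + A^2 + A^6, w = +2]
V(D2) = 1 + x + x^2 + x^3  (w +2, c 12, <D> = A^-6 + A^-2 + A^2 + A^6)
V(D3) = x^-3 + x^-2 + x^-1 + 1  (w -4, c 12, <D> = A^-12 + A^-8 + A^-4 + 1)
V(D4) = x + x^2 + 2x^3 + x^4 - x^7  [10 crossings, <D> = -A^-16 + A^-4 + 2 + A^4 + A^8, w = +4]
note: 3 classes among 4 diagrams; unequal V(x) rules out equality


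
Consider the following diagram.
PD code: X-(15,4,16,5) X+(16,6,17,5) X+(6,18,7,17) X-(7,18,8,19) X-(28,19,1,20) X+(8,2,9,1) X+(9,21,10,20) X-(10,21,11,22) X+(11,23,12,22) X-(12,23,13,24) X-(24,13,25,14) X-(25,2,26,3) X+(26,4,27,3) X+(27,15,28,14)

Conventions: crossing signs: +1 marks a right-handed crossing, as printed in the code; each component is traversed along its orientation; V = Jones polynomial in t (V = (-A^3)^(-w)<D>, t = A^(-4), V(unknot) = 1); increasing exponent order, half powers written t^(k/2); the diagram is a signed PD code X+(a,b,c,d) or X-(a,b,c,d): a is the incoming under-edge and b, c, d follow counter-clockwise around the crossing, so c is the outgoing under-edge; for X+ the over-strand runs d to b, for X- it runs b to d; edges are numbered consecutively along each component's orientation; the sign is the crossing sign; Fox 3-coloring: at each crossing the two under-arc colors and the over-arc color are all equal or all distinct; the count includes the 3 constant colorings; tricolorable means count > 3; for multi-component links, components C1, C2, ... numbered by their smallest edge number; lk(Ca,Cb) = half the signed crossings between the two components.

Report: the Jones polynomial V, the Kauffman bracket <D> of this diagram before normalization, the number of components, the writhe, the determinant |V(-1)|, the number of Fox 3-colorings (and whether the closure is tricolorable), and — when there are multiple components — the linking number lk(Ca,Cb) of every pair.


V(t) = 1
bracket: 1, w = 0
1 component, writhe 0, over 14 crossings
det 1, colorings 3 of 3^14 — not tricolorable
observation: w = 0 (over 14 crossings) is diagram-only; (-A^3)^(0) removes it from V


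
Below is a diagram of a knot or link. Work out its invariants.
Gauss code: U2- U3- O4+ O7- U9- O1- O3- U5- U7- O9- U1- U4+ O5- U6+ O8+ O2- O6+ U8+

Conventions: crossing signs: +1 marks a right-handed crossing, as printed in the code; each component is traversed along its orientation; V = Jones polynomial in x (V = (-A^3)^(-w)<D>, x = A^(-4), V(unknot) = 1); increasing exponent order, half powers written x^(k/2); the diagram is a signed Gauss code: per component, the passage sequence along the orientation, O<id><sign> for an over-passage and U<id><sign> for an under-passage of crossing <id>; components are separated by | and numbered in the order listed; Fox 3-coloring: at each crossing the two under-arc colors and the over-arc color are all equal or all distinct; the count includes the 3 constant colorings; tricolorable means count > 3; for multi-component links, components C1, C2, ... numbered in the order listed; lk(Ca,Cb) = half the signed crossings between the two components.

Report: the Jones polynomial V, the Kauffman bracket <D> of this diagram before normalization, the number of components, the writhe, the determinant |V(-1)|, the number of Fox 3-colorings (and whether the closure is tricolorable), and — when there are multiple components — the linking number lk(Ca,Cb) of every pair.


V = -x^-6 + x^-5 - x^-4 + 2x^-3 - x^-2 + x^-1
<D> = -A^-5 + A^-1 - 2A^3 + A^7 - A^11 + A^15 (w = -3)
1 component over 9 crossings, w = -3
3 Fox colorings among 3^9, |V(-1)| = 7: not tricolorable
why: |V(-1)| = 7: so not tricolorable, since 3 does not divide 7


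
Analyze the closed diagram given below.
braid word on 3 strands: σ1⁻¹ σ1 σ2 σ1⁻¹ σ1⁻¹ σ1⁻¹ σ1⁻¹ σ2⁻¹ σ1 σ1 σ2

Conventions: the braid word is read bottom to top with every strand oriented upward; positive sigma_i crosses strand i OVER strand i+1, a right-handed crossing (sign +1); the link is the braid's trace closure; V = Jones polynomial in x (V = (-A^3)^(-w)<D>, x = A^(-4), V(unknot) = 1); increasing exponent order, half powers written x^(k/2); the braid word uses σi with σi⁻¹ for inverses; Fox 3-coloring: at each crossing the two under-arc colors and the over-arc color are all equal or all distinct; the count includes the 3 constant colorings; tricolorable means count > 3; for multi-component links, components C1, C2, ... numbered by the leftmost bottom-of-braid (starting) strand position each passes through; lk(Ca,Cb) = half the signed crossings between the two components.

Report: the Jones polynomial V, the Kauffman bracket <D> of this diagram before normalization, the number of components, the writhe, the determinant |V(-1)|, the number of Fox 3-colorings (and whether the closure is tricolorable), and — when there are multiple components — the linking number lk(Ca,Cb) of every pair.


V = -x^(-9/2) + 2x^(-7/2) - 3x^(-5/2) + 3x^(-3/2) - 4x^(-1/2) + 2x^(1/2) - 2x^(3/2) + x^(5/2)
<D> = -A^-13 + 2A^-9 - 2A^-5 + 4A^-1 - 3A^3 + 3A^7 - 2A^11 + A^15 (w = -1)
2 components over 11 crossings, w = -1
lk(C1,C2): -1
9 Fox colorings among 3^11, |V(-1)| = 18: tricolorable
why: the 1 component pair carries total linking -1


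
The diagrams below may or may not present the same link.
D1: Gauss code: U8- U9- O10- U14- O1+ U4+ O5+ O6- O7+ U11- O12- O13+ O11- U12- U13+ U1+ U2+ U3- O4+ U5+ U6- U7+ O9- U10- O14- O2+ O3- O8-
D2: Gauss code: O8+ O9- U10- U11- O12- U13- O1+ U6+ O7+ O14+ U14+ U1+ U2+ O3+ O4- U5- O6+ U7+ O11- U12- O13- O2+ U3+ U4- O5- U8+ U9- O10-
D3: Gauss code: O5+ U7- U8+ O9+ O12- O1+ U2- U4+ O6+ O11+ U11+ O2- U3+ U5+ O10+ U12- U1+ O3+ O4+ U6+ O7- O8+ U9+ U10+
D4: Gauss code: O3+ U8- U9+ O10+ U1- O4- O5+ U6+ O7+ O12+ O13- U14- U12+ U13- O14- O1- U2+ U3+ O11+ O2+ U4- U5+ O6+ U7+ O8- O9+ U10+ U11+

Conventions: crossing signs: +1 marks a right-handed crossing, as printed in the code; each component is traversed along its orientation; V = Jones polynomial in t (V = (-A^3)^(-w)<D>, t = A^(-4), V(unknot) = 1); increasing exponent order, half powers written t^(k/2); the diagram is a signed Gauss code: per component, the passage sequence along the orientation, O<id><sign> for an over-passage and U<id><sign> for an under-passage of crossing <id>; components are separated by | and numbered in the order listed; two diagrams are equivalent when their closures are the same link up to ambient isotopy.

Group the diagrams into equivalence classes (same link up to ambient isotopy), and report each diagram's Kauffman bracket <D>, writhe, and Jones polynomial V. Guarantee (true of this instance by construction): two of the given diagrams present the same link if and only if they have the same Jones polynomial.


grouping into links: {D1, D2} | {D3, D4}
V(D1) = -t^-3 + t^-2 - t^-1 + 3 - t + t^2 - t^3  (w -2, c 14, <D> = -A^-18 + A^-14 - A^-10 + 3A^-6 - A^-2 + A^2 - A^6)
D2 (bracket -A^-12 + A^-8 - A^-4 + 3 - A^4 + A^8 - A^12; 14 crossings at w = 0): V = -t^-3 + t^-2 - t^-1 + 3 - t + t^2 - t^3
D3 (bracket -A^-6 + A^-2 - A^2 + 2A^6 - A^10 + A^14; 12 crossings at w = +6): V = t - t^2 + 2t^3 - t^4 + t^5 - t^6
D4 (bracket -A^-12 + A^-8 - A^-4 + 2 - A^4 + A^8; 14 crossings at w = +4): V = t - t^2 + 2t^3 - t^4 + t^5 - t^6
key observation: 2 classes among 4 diagrams; unequal V(t) rules out equality


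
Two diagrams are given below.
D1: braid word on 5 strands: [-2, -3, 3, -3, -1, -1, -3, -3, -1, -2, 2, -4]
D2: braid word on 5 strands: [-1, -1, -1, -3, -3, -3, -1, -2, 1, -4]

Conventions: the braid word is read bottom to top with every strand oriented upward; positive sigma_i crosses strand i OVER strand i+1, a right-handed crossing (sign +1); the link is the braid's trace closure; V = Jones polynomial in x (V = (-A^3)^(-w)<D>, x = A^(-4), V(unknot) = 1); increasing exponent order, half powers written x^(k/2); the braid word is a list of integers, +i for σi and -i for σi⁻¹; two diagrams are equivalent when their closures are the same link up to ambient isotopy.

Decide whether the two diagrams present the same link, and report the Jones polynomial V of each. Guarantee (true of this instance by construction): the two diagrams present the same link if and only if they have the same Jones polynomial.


equivalent: yes
V(D1) = x^-8 - 2x^-7 + x^-6 - 2x^-5 + 2x^-4 + x^-2  (w -8, c 12, <D> = A^-16 + 2A^-8 - 2A^-4 + 1 - 2A^4 + A^8)
D2 (bracket A^-16 + 2A^-8 - 2A^-4 + 1 - 2A^4 + A^8; 10 crossings at w = -8): V = x^-8 - 2x^-7 + x^-6 - 2x^-5 + 2x^-4 + x^-2
why: from 12 to 10 crossings by R-moves: one link, two diagrams


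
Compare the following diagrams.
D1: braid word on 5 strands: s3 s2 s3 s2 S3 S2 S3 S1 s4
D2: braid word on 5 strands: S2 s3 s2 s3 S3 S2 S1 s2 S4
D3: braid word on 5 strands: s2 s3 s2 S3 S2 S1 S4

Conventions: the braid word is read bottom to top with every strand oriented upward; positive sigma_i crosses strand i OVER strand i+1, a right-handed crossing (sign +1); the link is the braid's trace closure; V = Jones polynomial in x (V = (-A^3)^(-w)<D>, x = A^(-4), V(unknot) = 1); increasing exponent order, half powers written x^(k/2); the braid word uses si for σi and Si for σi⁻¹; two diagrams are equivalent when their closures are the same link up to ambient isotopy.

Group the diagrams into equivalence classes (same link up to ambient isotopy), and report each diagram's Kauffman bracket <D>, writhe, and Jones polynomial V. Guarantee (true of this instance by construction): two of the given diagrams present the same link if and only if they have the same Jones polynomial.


grouping into links: {D1, D2, D3}
V(D1) = -x^(-1/2) - x^(1/2)  (w +1, c 9, <D> = A + A^5)
D2 (bracket A^-5 + A^-1; 9 crossings at w = -1): V = -x^(-1/2) - x^(1/2)
D3 (bracket A^-5 + A^-1; 7 crossings at w = -1): V = -x^(-1/2) - x^(1/2)
why: one V(x) for all 3 diagrams — one class (guaranteed)


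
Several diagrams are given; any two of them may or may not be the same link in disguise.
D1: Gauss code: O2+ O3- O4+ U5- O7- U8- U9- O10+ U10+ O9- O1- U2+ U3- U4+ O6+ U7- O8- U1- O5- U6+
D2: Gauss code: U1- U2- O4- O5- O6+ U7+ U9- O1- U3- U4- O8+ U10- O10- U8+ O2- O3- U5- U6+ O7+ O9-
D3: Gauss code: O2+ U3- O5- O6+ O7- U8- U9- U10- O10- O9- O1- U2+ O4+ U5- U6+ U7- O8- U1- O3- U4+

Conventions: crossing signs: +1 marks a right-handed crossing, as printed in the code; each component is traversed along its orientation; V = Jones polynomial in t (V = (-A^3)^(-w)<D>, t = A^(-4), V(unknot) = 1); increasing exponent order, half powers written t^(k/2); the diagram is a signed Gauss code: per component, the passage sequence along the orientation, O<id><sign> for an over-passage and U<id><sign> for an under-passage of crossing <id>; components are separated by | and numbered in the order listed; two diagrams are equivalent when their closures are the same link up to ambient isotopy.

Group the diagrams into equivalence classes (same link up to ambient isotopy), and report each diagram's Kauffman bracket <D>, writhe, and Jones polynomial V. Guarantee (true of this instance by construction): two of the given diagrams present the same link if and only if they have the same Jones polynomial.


grouping into links: {D1, D3} | {D2}
V(D1) = t^-5 - 2t^-4 + 2t^-3 - 2t^-2 + 2t^-1 - 1 + t  (w -2, c 10, <D> = A^-10 - A^-6 + 2A^-2 - 2A^2 + 2A^6 - 2A^10 + A^14)
V(D2) = -t^-4 + t^-3 + t^-1  [10 crossings, <D> = A^-8 + 1 - A^4, w = -4]
D3 (bracket A^-16 - A^-12 + 2A^-8 - 2A^-4 + 2 - 2A^4 + A^8; 10 crossings at w = -4): V = t^-5 - 2t^-4 + 2t^-3 - 2t^-2 + 2t^-1 - 1 + t
why: V(t) takes 2 values over 3 diagrams, fixing the grouping


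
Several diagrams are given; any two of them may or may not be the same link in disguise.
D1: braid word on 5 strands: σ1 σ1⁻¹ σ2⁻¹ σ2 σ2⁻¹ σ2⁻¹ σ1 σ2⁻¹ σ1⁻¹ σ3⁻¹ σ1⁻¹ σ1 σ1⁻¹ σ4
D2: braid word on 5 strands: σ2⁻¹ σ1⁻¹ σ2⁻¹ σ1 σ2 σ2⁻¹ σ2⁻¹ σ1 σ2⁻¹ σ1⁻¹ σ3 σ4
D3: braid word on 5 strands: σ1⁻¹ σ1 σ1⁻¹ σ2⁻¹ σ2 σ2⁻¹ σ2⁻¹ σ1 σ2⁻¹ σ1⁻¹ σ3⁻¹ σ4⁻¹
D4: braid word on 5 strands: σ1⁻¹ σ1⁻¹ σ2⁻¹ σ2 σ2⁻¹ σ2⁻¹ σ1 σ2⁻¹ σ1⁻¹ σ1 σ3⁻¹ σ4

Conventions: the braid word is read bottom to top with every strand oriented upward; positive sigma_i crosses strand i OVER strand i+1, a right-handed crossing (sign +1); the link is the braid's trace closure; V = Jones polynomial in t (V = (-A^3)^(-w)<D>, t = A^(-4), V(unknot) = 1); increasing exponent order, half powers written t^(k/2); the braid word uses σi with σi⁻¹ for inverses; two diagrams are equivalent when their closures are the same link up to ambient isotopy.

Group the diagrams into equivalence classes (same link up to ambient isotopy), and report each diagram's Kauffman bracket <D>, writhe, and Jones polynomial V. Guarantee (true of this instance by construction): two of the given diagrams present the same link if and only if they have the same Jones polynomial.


equivalence classes: {D1, D2, D3, D4}
D1 (bracket A^-8 - A^-4 + 2 - A^4 + A^8 - A^12; 14 crossings at w = -4): V = -t^-6 + t^-5 - t^-4 + 2t^-3 - t^-2 + t^-1
V(D2) = -t^-6 + t^-5 - t^-4 + 2t^-3 - t^-2 + t^-1  [12 crossings, <D> = A^-2 - A^2 + 2A^6 - A^10 + A^14 - A^18, w = -2]
D3 (bracket A^-14 - A^-10 + 2A^-6 - A^-2 + A^2 - A^6; 12 crossings at w = -6): V = -t^-6 + t^-5 - t^-4 + 2t^-3 - t^-2 + t^-1
V(D4) = -t^-6 + t^-5 - t^-4 + 2t^-3 - t^-2 + t^-1  [12 crossings, <D> = A^-8 - A^-4 + 2 - A^4 + A^8 - A^12, w = -4]
key observation: all 4 diagrams share one V(t), hence one class


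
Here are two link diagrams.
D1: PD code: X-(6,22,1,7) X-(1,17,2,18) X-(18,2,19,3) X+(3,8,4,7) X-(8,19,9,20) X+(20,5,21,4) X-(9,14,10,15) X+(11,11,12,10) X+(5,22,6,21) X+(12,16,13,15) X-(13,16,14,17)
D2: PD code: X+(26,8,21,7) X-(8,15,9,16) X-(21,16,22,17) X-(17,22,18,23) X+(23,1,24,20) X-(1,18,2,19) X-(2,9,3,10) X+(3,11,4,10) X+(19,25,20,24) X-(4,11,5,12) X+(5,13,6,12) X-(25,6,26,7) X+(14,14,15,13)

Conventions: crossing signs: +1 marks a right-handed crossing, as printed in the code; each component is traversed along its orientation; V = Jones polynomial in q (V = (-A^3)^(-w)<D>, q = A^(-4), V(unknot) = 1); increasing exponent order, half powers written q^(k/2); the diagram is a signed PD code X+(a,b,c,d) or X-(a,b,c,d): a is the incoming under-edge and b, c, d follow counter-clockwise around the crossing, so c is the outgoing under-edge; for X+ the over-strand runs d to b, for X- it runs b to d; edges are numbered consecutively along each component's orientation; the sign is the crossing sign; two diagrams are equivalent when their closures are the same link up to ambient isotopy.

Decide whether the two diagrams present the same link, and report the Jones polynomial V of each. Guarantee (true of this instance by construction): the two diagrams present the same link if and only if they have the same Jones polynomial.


equivalent: yes
D1 (bracket A^-9 - A^-5 + 2A^-1 - A^3 + 2A^7 - A^11; 11 crossings at w = -1): V = q^(-7/2) - 2q^(-5/2) + q^(-3/2) - 2q^(-1/2) + q^(1/2) - q^(3/2)
D2 (bracket A^-9 - A^-5 + 2A^-1 - A^3 + 2A^7 - A^11; 13 crossings at w = -1): V = q^(-7/2) - 2q^(-5/2) + q^(-3/2) - 2q^(-1/2) + q^(1/2) - q^(3/2)
key observation: all 2 diagrams share one V(q), hence one class


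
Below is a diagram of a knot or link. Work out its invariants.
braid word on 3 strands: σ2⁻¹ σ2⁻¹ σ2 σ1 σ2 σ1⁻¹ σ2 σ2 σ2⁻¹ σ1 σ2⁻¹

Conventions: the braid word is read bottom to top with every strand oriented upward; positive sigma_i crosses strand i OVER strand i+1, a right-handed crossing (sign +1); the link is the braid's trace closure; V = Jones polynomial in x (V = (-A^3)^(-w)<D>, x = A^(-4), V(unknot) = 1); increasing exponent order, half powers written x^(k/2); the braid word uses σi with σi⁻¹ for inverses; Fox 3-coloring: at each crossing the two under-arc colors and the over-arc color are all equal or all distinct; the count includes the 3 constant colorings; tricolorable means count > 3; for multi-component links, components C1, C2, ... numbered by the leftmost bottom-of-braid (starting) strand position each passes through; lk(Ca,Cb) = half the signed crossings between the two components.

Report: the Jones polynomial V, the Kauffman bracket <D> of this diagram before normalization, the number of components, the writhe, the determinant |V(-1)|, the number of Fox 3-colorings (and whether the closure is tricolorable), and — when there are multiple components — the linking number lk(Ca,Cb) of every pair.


V = x^(-3/2) - x^(-1/2) - x^(3/2) - x^(7/2)
<D> = A^-11 + A^-3 + A^5 - A^9 (w = +1)
2 components over 11 crossings, w = +1
lk(C1,C2): +2
3 Fox colorings among 3^11, |V(-1)| = 4: not tricolorable
why: w = +1 shifts under R1 moves; the (-A^3)^(-1) factor cancels that in V


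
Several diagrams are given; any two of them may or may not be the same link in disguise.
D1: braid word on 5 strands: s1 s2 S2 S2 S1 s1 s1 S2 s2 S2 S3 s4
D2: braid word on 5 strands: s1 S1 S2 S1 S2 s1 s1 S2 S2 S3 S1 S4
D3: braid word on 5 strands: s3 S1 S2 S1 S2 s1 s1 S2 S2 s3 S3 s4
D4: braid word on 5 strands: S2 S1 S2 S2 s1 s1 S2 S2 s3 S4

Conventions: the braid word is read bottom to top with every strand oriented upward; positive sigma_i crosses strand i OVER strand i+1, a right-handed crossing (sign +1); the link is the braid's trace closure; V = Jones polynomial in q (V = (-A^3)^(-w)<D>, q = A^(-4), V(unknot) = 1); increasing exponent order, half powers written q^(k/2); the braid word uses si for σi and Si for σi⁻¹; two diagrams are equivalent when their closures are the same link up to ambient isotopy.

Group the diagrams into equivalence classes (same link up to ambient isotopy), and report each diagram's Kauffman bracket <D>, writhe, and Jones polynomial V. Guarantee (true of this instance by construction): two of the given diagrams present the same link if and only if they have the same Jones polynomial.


classes: {D1} | {D2, D3, D4}
V(D1) = q^-2 - q^-1 + 1 - q + q^2  [12 crossings, <D> = A^-8 - A^-4 + 1 - A^4 + A^8, w = 0]
D2 (bracket A^-14 - A^-10 + 2A^-6 - A^-2 + A^2 - A^6; 12 crossings at w = -6): V = -q^-6 + q^-5 - q^-4 + 2q^-3 - q^-2 + q^-1
D3 (bracket A^-2 - A^2 + 2A^6 - A^10 + A^14 - A^18; 12 crossings at w = -2): V = -q^-6 + q^-5 - q^-4 + 2q^-3 - q^-2 + q^-1
V(D4) = -q^-6 + q^-5 - q^-4 + 2q^-3 - q^-2 + q^-1  (w -4, c 10, <D> = A^-8 - A^-4 + 2 - A^4 + A^8 - A^12)
note: 2 values of V(q) split the 4 diagrams


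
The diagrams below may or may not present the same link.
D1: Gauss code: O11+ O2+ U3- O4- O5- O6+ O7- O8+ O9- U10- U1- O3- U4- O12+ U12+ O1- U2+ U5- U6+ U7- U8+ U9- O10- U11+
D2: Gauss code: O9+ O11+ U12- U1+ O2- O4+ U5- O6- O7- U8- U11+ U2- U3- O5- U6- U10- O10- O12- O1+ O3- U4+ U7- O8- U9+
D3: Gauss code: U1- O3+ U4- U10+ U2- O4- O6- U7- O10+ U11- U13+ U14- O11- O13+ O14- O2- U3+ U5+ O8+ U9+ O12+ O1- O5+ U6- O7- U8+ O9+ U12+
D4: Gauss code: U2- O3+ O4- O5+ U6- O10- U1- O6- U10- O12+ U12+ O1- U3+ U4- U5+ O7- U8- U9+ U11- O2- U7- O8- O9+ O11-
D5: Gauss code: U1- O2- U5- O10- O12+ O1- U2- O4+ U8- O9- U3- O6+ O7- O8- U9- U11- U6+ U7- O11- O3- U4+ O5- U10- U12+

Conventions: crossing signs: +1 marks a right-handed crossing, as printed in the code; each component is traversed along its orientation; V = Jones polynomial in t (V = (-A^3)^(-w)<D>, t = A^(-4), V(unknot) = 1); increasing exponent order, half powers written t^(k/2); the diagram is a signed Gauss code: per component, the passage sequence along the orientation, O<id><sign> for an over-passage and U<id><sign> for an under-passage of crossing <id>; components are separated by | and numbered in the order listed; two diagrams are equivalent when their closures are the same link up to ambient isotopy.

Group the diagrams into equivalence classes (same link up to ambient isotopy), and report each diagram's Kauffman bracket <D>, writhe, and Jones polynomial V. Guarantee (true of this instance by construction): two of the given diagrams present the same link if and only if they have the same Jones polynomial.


grouping into links: {D1, D2} | {D3} | {D4, D5}
V(D1) = -t^-6 + t^-5 - t^-4 + 2t^-3 - t^-2 + t^-1  (w -2, c 12, <D> = A^-2 - A^2 + 2A^6 - A^10 + A^14 - A^18)
V(D2) = -t^-6 + t^-5 - t^-4 + 2t^-3 - t^-2 + t^-1  [12 crossings, <D> = A^-8 - A^-4 + 2 - A^4 + A^8 - A^12, w = -4]
V(D3) = 1  [14 crossings, <D> = 1, w = 0]
V(D4) = t^-8 - 2t^-7 + t^-6 - 2t^-5 + 2t^-4 + t^-2  (w -4, c 12, <D> = A^-4 + 2A^4 - 2A^8 + A^12 - 2A^16 + A^20)
D5 (bracket A^-10 + 2A^-2 - 2A^2 + A^6 - 2A^10 + A^14; 12 crossings at w = -6): V = t^-8 - 2t^-7 + t^-6 - 2t^-5 + 2t^-4 + t^-2
why: 3 classes among 5 diagrams; unequal V(t) rules out equality
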